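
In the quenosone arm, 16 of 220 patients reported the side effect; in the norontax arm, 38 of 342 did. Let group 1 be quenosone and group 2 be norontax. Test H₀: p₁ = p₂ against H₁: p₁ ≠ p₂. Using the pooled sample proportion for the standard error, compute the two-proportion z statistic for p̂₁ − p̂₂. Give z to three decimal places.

z = -1.507

p̂₁ = 16/220 ≈ 0.07273, p̂₂ = 38/342 ≈ 0.11111.
Pooled p̂ = (16+38)/(220+342) = 54/562 = 0.09609.
SE = √(0.086853 × 0.00746943) = 0.02547.
z = (0.07273 − 0.11111)/0.02547 = -0.03838/0.02547 = -1.507.
p-value = 2·P(Z > 1.507) ≈ 0.1318.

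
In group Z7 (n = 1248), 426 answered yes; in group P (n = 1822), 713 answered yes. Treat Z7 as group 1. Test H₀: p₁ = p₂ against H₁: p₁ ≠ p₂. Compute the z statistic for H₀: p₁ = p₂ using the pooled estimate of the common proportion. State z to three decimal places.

p̂₁ = 426/1248 = 0.34135, p̂₂ = 713/1822 = 0.39133.
Pooled p̂ = (426+713)/(1248+1822) = 1139/3070 = 0.37101.
SE = √(0.233362 × 0.00135013) = 0.01775.
z = (0.34135 − 0.39133)/0.01775 = -0.04998/0.01775 = -2.816.
p-value = 2·P(Z > 2.816) ≈ 0.0049.

z = -2.816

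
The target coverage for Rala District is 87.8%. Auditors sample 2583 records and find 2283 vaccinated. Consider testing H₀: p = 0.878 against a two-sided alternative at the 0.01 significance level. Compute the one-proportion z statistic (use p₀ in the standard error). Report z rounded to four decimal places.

p̂ = 2283/2583 = 0.8838560.
SE = √(p₀(1−p₀)/n) = √(0.10712/2583) = 0.0064397.
z = (0.8838560 − 0.878)/0.0064397 = 0.0058560/0.0064397 = 0.9094.
p-value = 2·P(Z > 0.909) ≈ 0.3632. With α = 0.01, fail to reject H₀.

z = 0.9094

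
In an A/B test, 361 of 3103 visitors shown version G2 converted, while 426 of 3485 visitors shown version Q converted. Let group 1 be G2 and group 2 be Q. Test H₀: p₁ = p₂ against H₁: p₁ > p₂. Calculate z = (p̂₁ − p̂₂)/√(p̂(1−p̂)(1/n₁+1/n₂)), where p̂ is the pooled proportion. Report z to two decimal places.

z = -0.74

p̂₁ = 361/3103 ≈ 0.1163, p̂₂ = 426/3485 ≈ 0.1222.
Pooled p̂ = (361+426)/(3103+3485) = 787/6588 = 0.1195.
SE = √(p̂(1−p̂)(1/n₁+1/n₂)) = √(0.1195·0.8805·0.000609213) = √(6.40825e-05) = 0.0080.
z = (0.1163 − 0.1222)/0.0080 = -0.0059/0.0080 = -0.74.
p-value = P(Z > -0.737) ≈ 0.7694.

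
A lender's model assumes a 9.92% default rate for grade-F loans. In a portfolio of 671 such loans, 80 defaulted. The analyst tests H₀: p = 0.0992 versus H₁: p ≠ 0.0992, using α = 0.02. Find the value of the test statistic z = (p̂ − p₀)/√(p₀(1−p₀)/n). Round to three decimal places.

z = 1.735

p̂ = 80/671 ≈ 0.119225.
Standard error under H₀: √(0.0992×0.9008/671) = 0.011540.
z = (0.119225 − 0.0992)/0.011540 = 0.020025/0.011540 = 1.735.
p-value = 2·P(Z > 1.735) ≈ 0.0827. With α = 0.02, fail to reject H₀.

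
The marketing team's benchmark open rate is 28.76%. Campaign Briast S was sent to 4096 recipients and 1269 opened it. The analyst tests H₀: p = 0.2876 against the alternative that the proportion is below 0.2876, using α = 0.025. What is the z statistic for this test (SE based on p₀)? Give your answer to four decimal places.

p̂ = 1269/4096 ≈ 0.3098145.
Standard error under H₀: √(0.2876×0.7124/4096) = 0.0070726.
z = (0.3098145 − 0.2876)/0.0070726 = 0.0222145/0.0070726 = 3.1409.
p-value = P(Z < 3.141) ≈ 0.9992. With α = 0.025, fail to reject H₀.

z = 3.1409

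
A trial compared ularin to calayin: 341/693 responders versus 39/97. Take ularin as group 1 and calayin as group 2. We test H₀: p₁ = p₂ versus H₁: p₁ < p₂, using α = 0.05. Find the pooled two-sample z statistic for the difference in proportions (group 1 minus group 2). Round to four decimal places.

z = 1.6616

p̂₁ = 341/693 ≈ 0.492063, p̂₂ = 39/97 ≈ 0.402062.
Pooled p̂ = (341+39)/(693+97) = 380/790 = 0.481013.
SE = √(p̂(1−p̂)(1/n₁+1/n₂)) = √(0.481013·0.518987·0.0117523) = √(0.00293383) = 0.054165.
z = (0.492063 − 0.402062)/0.054165 = 0.090001/0.054165 = 1.6616.
p-value = P(Z < 1.662) ≈ 0.9517, so at α = 0.05 we fail to reject H₀.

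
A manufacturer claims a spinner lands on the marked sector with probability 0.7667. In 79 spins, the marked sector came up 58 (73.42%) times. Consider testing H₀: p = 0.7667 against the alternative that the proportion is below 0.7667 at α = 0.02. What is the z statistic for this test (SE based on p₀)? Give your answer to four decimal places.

p̂ = 58/79 ≈ 0.734177.
Standard error under H₀: √(0.7667×0.2333/79) = 0.047584.
z = (0.734177 − 0.7667)/0.047584 = -0.032523/0.047584 = -0.6835.
p-value = P(Z < -0.683) ≈ 0.2471; since p > α = 0.02, fail to reject H₀.

z = -0.6835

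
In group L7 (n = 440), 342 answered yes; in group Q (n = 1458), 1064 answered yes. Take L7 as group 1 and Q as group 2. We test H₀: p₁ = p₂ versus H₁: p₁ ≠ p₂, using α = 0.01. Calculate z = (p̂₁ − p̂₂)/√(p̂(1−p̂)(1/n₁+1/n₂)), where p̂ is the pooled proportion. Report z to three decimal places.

p̂₁ = 342/440 ≈ 0.777273, p̂₂ = 1064/1458 ≈ 0.729767.
Pooled p̂ = (342+1064)/(440+1458) = 1406/1898 = 0.740780.
SE = √(0.192025 × 0.0029586) = 0.023835.
z = (0.777273 − 0.729767)/0.023835 = 0.047506/0.023835 = 1.993.
Two-sided p-value ≈ 2·Φ(−1.993) = 0.0463; since p > α = 0.01, fail to reject H₀.

z = 1.993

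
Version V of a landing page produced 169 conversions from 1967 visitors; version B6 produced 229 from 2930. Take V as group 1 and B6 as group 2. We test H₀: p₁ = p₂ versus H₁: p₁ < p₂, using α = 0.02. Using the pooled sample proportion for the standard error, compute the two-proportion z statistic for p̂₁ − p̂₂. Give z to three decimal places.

p̂₁ = 169/1967 ≈ 0.08592, p̂₂ = 229/2930 ≈ 0.07816.
Pooled p̂ = (169+229)/(1967+2930) = 398/4897 = 0.08127.
SE = √(p̂(1−p̂)(1/n₁+1/n₂)) = √(0.08127·0.91873·0.000849685) = √(6.34449e-05) = 0.00797.
z = (0.08592 − 0.07816)/0.00797 = 0.00776/0.00797 = 0.974.
p-value = P(Z < 0.974) ≈ 0.8350. With α = 0.02, fail to reject H₀.

z = 0.974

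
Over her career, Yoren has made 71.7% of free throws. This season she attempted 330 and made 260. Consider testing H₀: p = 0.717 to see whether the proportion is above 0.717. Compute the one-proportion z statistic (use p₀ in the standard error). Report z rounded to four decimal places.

p̂ = 260/330 ≈ 0.787879.
Standard error under H₀: √(0.717×0.283/330) = 0.024797.
z = (0.787879 − 0.717)/0.024797 = 0.070879/0.024797 = 2.8584.

z = 2.8584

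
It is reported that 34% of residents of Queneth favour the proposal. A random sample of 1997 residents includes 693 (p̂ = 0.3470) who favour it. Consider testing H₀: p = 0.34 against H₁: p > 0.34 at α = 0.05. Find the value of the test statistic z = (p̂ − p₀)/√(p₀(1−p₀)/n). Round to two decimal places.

z = 0.66

p̂ = 693/1997 = 0.3470.
Under H₀, SE = √(0.34·0.66/1997) = √(0.000112369) = 0.0106.
z = (0.3470 − 0.34)/0.0106 = 0.0070/0.0106 = 0.66.
p-value = P(Z > 0.662) ≈ 0.2539, so at α = 0.05 we fail to reject H₀.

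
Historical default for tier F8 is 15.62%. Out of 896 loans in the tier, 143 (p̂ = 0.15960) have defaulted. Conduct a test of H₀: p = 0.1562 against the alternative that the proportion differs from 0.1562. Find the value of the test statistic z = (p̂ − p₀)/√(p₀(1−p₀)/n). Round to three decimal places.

z = 0.280

p̂ = 143/896 = 0.15960.
SE = √(p₀(1−p₀)/n) = √(0.1318/896) = 0.01213.
z = (0.15960 − 0.1562)/0.01213 = 0.00340/0.01213 = 0.280.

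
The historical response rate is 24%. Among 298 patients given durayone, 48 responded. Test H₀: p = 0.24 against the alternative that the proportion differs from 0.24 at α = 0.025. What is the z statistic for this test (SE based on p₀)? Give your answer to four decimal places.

p̂ = 48/298 = 0.161074.
Standard error under H₀: √(0.24×0.76/298) = 0.024740.
z = (0.161074 − 0.24)/0.024740 = -0.078926/0.024740 = -3.1902.
p-value = 2·P(Z > 3.190) ≈ 0.0014; since p < α = 0.025, reject H₀.

z = -3.1902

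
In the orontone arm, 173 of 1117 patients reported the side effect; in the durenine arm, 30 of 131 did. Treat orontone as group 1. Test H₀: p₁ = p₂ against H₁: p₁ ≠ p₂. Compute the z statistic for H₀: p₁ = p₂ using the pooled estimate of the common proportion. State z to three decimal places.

p̂₁ = 173/1117 ≈ 0.15488, p̂₂ = 30/131 ≈ 0.22901.
Pooled p̂ = (173+30)/(1117+131) = 203/1248 = 0.16266.
SE = √(0.136202 × 0.00852884) = 0.03408.
z = (0.15488 − 0.22901)/0.03408 = -0.07413/0.03408 = -2.175.
Two-sided p-value ≈ 2·Φ(−2.175) = 0.0296.

z = -2.175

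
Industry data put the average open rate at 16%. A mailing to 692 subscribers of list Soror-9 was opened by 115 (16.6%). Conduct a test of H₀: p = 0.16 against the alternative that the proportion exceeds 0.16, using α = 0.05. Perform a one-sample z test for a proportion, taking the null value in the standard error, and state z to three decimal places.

p̂ = 115/692 = 0.166185.
SE = √(p₀(1−p₀)/n) = √(0.1344/692) = 0.013936.
z = (0.166185 − 0.16)/0.013936 = 0.006185/0.013936 = 0.444.
p-value = P(Z > 0.444) ≈ 0.3286; since p > α = 0.05, fail to reject H₀.

z = 0.444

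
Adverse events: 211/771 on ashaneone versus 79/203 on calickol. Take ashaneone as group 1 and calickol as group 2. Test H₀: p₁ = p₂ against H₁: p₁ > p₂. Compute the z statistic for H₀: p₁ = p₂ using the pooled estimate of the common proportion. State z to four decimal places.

z = -3.2017

p̂₁ = 211/771 ≈ 0.273671, p̂₂ = 79/203 ≈ 0.389163.
Pooled p̂ = (211+79)/(771+203) = 290/974 = 0.297741.
SE = √(0.209091 × 0.00622313) = 0.036072.
z = (0.273671 − 0.389163)/0.036072 = -0.115492/0.036072 = -3.2017.
p-value = P(Z > -3.202) ≈ 0.9993.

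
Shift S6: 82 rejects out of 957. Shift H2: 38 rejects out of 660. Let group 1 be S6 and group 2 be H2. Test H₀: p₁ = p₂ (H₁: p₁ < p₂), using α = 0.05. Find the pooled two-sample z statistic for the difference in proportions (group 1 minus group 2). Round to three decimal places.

p̂₁ = 82/957 ≈ 0.08568, p̂₂ = 38/660 ≈ 0.05758.
Pooled p̂ = (82+38)/(957+660) = 120/1617 = 0.07421.
SE = √(0.0687042 × 0.00256008) = 0.01326.
z = (0.08568 − 0.05758)/0.01326 = 0.02810/0.01326 = 2.119.
p-value = P(Z < 2.119) ≈ 0.9830; since p > α = 0.05, fail to reject H₀.

z = 2.119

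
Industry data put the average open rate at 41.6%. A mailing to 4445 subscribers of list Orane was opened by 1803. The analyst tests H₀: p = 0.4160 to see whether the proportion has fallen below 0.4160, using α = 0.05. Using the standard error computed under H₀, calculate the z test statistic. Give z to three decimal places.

z = -1.403

p̂ = 1803/4445 = 0.405624.
Under H₀, SE = √(0.416·0.584/4445) = √(5.46556e-05) = 0.007393.
z = (0.405624 − 0.416)/0.007393 = -0.010376/0.007393 = -1.403.
p-value = P(Z < -1.403) ≈ 0.0802; since p > α = 0.05, fail to reject H₀.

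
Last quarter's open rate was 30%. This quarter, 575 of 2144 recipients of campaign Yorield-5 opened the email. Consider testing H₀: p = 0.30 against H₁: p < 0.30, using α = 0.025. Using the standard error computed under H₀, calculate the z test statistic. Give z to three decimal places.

p̂ = 575/2144 ≈ 0.268190.
SE = √(p₀(1−p₀)/n) = √(0.21/2144) = 0.009897.
z = (0.268190 − 0.3)/0.009897 = -0.031810/0.009897 = -3.214.
p-value = P(Z < -3.214) ≈ 0.0007, so at α = 0.025 we reject H₀.

z = -3.214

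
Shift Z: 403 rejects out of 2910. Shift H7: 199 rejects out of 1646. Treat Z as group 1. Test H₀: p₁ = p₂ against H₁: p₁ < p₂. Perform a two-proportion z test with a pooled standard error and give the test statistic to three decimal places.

z = 1.684

p̂₁ = 403/2910 ≈ 0.138488, p̂₂ = 199/1646 ≈ 0.120899.
Pooled p̂ = (403+199)/(2910+1646) = 602/4556 = 0.132133.
SE = √(p̂(1−p̂)(1/n₁+1/n₂)) = √(0.132133·0.867867·0.000951176) = √(0.000109075) = 0.010444.
z = (0.138488 − 0.120899)/0.010444 = 0.017589/0.010444 = 1.684.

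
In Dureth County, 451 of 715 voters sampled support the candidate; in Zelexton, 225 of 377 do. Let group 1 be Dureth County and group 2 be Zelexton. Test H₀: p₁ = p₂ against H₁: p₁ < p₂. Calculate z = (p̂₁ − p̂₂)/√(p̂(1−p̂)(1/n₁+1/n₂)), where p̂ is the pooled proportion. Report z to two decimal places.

p̂₁ = 451/715 ≈ 0.6308, p̂₂ = 225/377 ≈ 0.5968.
Pooled p̂ = (451+225)/(715+377) = 676/1092 = 0.6190.
SE = √(0.235828 × 0.00405112) = 0.0309.
z = (0.6308 − 0.5968)/0.0309 = 0.0340/0.0309 = 1.10.

z = 1.10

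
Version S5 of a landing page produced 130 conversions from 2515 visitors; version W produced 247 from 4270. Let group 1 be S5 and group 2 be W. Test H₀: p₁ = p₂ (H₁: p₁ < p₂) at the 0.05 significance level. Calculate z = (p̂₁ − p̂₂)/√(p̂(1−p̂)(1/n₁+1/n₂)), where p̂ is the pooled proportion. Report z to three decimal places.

z = -1.069

p̂₁ = 130/2515 = 0.05169, p̂₂ = 247/4270 = 0.05785.
Pooled p̂ = (130+247)/(2515+4270) = 377/6785 = 0.05556.
SE = √(0.0524764 × 0.000631806) = 0.00576.
z = (0.05169 − 0.05785)/0.00576 = -0.00616/0.00576 = -1.069.
p-value = P(Z < -1.069) ≈ 0.1425. With α = 0.05, fail to reject H₀.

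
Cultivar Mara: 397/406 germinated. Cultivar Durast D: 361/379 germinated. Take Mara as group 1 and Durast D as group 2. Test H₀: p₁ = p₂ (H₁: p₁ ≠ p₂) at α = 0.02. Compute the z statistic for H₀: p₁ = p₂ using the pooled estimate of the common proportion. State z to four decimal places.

z = 1.9457

p̂₁ = 397/406 = 0.9778325, p̂₂ = 361/379 = 0.9525066.
Pooled p̂ = (397+361)/(406+379) = 758/785 = 0.9656051.
SE = √(0.0332119 × 0.00510158) = 0.0130166.
z = (0.9778325 − 0.9525066)/0.0130166 = 0.0253259/0.0130166 = 1.9457.
Two-sided p-value ≈ 2·Φ(−1.946) = 0.0517; since p > α = 0.02, fail to reject H₀.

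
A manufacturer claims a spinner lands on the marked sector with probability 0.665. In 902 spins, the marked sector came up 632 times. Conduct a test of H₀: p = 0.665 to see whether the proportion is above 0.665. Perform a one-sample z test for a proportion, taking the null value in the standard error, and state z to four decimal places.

z = 2.2694

p̂ = 632/902 ≈ 0.7006652.
Standard error under H₀: √(0.665×0.335/902) = 0.0157156.
z = (0.7006652 − 0.665)/0.0157156 = 0.0356652/0.0157156 = 2.2694.
p-value = P(Z > 2.269) ≈ 0.0116.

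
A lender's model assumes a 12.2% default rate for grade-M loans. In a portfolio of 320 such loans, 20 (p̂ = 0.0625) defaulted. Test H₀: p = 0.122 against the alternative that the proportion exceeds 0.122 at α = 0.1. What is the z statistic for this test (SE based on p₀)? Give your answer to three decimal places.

z = -3.252

p̂ = 20/320 = 0.062500.
Standard error under H₀: √(0.122×0.878/320) = 0.018296.
z = (0.062500 − 0.122)/0.018296 = -0.059500/0.018296 = -3.252.
p-value = P(Z > -3.252) ≈ 0.9994. With α = 0.1, fail to reject H₀.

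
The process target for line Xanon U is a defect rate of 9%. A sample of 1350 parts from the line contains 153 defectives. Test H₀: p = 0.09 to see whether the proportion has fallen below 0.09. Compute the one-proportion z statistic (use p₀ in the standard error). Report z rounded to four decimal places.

p̂ = 153/1350 ≈ 0.1133333.
SE = √(p₀(1−p₀)/n) = √(0.0819/1350) = 0.0077889.
z = (0.1133333 − 0.09)/0.0077889 = 0.0233333/0.0077889 = 2.9957.
p-value = P(Z < 2.996) ≈ 0.9986.

z = 2.9957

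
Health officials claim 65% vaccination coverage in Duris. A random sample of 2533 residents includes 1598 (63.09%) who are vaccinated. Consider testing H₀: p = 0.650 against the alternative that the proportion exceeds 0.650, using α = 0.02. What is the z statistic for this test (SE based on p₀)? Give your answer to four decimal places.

z = -2.0183

p̂ = 1598/2533 ≈ 0.6308725.
Standard error under H₀: √(0.65×0.35/2533) = 0.0094770.
z = (0.6308725 − 0.65)/0.0094770 = -0.0191275/0.0094770 = -2.0183.
p-value = P(Z > -2.018) ≈ 0.9782. With α = 0.02, fail to reject H₀.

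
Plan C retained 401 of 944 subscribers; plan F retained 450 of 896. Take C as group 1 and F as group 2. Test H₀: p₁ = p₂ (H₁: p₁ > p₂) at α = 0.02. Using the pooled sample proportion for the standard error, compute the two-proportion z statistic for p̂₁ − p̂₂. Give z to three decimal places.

p̂₁ = 401/944 ≈ 0.424788, p̂₂ = 450/896 ≈ 0.502232.
Pooled p̂ = (401+450)/(944+896) = 851/1840 = 0.462500.
SE = √(p̂(1−p̂)(1/n₁+1/n₂)) = √(0.462500·0.537500·0.00217539) = √(0.000540789) = 0.023255.
z = (0.424788 − 0.502232)/0.023255 = -0.077444/0.023255 = -3.330.
p-value = P(Z > -3.330) ≈ 0.9996, so at α = 0.02 we fail to reject H₀.

z = -3.330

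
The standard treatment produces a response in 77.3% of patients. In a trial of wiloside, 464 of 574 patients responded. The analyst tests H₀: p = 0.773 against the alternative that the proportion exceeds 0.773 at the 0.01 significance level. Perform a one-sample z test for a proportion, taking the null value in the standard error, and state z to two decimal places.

p̂ = 464/574 = 0.8084.
Under H₀, SE = √(0.773·0.227/574) = √(0.000305699) = 0.0175.
z = (0.8084 − 0.773)/0.0175 = 0.0354/0.0175 = 2.02.
p-value = P(Z > 2.023) ≈ 0.0216, so at α = 0.01 we fail to reject H₀.

z = 2.02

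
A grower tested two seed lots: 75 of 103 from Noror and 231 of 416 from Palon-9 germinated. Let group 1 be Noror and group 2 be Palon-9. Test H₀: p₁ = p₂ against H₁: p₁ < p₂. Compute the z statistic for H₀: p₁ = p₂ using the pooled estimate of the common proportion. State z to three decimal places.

z = 3.193

p̂₁ = 75/103 ≈ 0.72816, p̂₂ = 231/416 ≈ 0.55529.
Pooled p̂ = (75+231)/(103+416) = 306/519 = 0.58960.
SE = √(p̂(1−p̂)(1/n₁+1/n₂)) = √(0.58960·0.41040·0.0121126) = √(0.00293091) = 0.05414.
z = (0.72816 − 0.55529)/0.05414 = 0.17287/0.05414 = 3.193.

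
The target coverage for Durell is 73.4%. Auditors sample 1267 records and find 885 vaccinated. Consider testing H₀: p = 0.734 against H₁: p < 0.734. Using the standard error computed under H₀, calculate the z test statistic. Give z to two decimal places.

z = -2.86

p̂ = 885/1267 = 0.6985.
Standard error under H₀: √(0.734×0.266/1267) = 0.0124.
z = (0.6985 − 0.734)/0.0124 = -0.0355/0.0124 = -2.86.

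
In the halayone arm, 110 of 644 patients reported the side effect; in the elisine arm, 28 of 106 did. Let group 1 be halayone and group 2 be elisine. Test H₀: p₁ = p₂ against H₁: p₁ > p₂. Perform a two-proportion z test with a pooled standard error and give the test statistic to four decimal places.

p̂₁ = 110/644 ≈ 0.1708075, p̂₂ = 28/106 ≈ 0.2641509.
Pooled p̂ = (110+28)/(644+106) = 138/750 = 0.1840000.
SE = √(p̂(1−p̂)(1/n₁+1/n₂)) = √(0.1840000·0.8160000·0.0109868) = √(0.0016496) = 0.0406152.
z = (0.1708075 − 0.2641509)/0.0406152 = -0.0933434/0.0406152 = -2.2982.

z = -2.2982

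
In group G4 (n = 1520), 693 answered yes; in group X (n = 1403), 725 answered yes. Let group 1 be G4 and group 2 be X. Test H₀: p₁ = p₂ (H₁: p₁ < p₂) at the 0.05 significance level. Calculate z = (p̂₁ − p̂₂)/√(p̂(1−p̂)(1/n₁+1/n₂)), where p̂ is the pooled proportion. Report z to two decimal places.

z = -3.29

p̂₁ = 693/1520 ≈ 0.4559, p̂₂ = 725/1403 ≈ 0.5167.
Pooled p̂ = (693+725)/(1520+1403) = 1418/2923 = 0.4851.
SE = √(p̂(1−p̂)(1/n₁+1/n₂)) = √(0.4851·0.5149·0.00137065) = √(0.00034236) = 0.0185.
z = (0.4559 − 0.5167)/0.0185 = -0.0608/0.0185 = -3.29.
p-value = P(Z < -3.288) ≈ 0.0005, so at α = 0.05 we reject H₀.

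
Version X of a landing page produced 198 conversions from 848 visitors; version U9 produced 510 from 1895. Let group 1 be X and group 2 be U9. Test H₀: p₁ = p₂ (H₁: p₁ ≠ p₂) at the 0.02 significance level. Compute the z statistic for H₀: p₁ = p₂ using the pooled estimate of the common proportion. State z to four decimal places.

z = -1.9712

p̂₁ = 198/848 ≈ 0.233491, p̂₂ = 510/1895 ≈ 0.269129.
Pooled p̂ = (198+510)/(848+1895) = 708/2743 = 0.258112.
SE = √(p̂(1−p̂)(1/n₁+1/n₂)) = √(0.258112·0.741888·0.00170695) = √(0.000326864) = 0.018079.
z = (0.233491 − 0.269129)/0.018079 = -0.035638/0.018079 = -1.9712.
p-value = 2·P(Z > 1.971) ≈ 0.0487, so at α = 0.02 we fail to reject H₀.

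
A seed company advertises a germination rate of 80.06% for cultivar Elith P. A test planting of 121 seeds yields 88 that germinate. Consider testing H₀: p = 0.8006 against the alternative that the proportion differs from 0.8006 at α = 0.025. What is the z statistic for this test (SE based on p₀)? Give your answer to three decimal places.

p̂ = 88/121 ≈ 0.72727.
Under H₀, SE = √(0.8006·0.1994/121) = √(0.00131934) = 0.03632.
z = (0.72727 − 0.8006)/0.03632 = -0.07333/0.03632 = -2.019.
Two-sided p-value ≈ 2·Φ(−2.019) = 0.0435, so at α = 0.025 we fail to reject H₀.

z = -2.019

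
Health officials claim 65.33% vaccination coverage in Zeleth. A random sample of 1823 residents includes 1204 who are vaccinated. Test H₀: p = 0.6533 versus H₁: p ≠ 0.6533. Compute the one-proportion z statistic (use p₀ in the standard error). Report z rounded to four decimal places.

z = 0.6414

p̂ = 1204/1823 ≈ 0.660450.
Under H₀, SE = √(0.6533·0.3467/1823) = √(0.000124245) = 0.011147.
z = (0.660450 − 0.6533)/0.011147 = 0.007150/0.011147 = 0.6414.
p-value = 2·P(Z > 0.641) ≈ 0.5212.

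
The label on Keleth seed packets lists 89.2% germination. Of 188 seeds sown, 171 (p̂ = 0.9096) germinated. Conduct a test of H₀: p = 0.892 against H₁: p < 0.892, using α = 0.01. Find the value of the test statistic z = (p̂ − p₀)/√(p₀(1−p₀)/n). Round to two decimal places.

p̂ = 171/188 ≈ 0.9096.
Standard error under H₀: √(0.892×0.108/188) = 0.0226.
z = (0.9096 − 0.892)/0.0226 = 0.0176/0.0226 = 0.78.
p-value = P(Z < 0.776) ≈ 0.7812, so at α = 0.01 we fail to reject H₀.

z = 0.78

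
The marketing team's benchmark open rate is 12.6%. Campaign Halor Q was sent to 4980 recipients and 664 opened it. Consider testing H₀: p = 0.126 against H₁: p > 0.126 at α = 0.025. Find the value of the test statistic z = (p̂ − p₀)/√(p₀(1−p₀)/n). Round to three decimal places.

z = 1.559

p̂ = 664/4980 = 0.1333333.
SE = √(p₀(1−p₀)/n) = √(0.11012/4980) = 0.0047025.
z = (0.1333333 − 0.126)/0.0047025 = 0.0073333/0.0047025 = 1.559.
p-value = P(Z > 1.559) ≈ 0.0594; since p > α = 0.025, fail to reject H₀.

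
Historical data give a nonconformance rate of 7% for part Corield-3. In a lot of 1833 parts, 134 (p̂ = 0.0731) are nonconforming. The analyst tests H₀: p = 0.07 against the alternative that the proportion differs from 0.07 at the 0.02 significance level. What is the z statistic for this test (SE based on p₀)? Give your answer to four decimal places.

p̂ = 134/1833 = 0.073104.
Standard error under H₀: √(0.07×0.93/1833) = 0.005959.
z = (0.073104 − 0.07)/0.005959 = 0.003104/0.005959 = 0.5209.
p-value = 2·P(Z > 0.521) ≈ 0.6024; since p > α = 0.02, fail to reject H₀.

z = 0.5209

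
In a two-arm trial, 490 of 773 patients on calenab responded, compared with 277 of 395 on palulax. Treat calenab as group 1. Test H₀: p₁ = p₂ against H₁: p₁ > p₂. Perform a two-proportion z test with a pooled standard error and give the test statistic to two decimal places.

p̂₁ = 490/773 = 0.6339, p̂₂ = 277/395 = 0.7013.
Pooled p̂ = (490+277)/(773+395) = 767/1168 = 0.6567.
SE = √(p̂(1−p̂)(1/n₁+1/n₂)) = √(0.6567·0.3433·0.00382531) = √(0.000862423) = 0.0294.
z = (0.6339 − 0.7013)/0.0294 = -0.0674/0.0294 = -2.29.

z = -2.29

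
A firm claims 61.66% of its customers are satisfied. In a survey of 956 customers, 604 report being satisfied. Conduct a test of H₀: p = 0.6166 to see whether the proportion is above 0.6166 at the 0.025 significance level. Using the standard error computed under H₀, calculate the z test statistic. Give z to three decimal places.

z = 0.967

p̂ = 604/956 = 0.631799.
SE = √(p₀(1−p₀)/n) = √(0.2364/956) = 0.015725.
z = (0.631799 − 0.6166)/0.015725 = 0.015199/0.015725 = 0.967.
p-value = P(Z > 0.967) ≈ 0.1669. With α = 0.025, fail to reject H₀.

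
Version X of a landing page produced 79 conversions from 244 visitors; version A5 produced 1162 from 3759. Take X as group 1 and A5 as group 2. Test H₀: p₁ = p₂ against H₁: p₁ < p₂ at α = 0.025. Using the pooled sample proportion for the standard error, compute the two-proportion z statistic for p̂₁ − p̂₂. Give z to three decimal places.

p̂₁ = 79/244 = 0.323770, p̂₂ = 1162/3759 = 0.309125.
Pooled p̂ = (79+1162)/(244+3759) = 1241/4003 = 0.310017.
SE = √(0.213907 × 0.00436439) = 0.030554.
z = (0.323770 − 0.309125)/0.030554 = 0.014645/0.030554 = 0.479.
p-value = P(Z < 0.479) ≈ 0.6841; since p > α = 0.025, fail to reject H₀.

z = 0.479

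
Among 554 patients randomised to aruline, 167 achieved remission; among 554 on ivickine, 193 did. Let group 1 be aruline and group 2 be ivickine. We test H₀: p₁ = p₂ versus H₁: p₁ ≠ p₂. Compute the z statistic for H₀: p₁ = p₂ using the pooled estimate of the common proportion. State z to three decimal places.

z = -1.668

p̂₁ = 167/554 ≈ 0.30144, p̂₂ = 193/554 ≈ 0.34838.
Pooled p̂ = (167+193)/(554+554) = 360/1108 = 0.32491.
SE = √(0.219343 × 0.00361011) = 0.02814.
z = (0.30144 − 0.34838)/0.02814 = -0.04694/0.02814 = -1.668.
Two-sided p-value ≈ 2·Φ(−1.668) = 0.0954.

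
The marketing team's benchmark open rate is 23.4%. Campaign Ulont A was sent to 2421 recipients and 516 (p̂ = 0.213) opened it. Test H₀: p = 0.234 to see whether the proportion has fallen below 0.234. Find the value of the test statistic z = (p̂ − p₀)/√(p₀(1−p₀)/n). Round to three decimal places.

p̂ = 516/2421 = 0.213135.
SE = √(p₀(1−p₀)/n) = √(0.17924/2421) = 0.008604.
z = (0.213135 − 0.234)/0.008604 = -0.020865/0.008604 = -2.425.
p-value = P(Z < -2.425) ≈ 0.0077.

z = -2.425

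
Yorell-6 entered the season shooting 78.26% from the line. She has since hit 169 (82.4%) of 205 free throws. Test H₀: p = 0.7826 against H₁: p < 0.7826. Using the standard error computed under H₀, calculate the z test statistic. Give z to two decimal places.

z = 1.45

p̂ = 169/205 ≈ 0.8244.
SE = √(p₀(1−p₀)/n) = √(0.17014/205) = 0.0288.
z = (0.8244 − 0.7826)/0.0288 = 0.0418/0.0288 = 1.45.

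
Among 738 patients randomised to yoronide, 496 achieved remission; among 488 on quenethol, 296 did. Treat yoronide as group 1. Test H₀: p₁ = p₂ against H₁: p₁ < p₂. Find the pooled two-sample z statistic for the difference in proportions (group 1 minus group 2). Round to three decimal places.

p̂₁ = 496/738 ≈ 0.67209, p̂₂ = 296/488 ≈ 0.60656.
Pooled p̂ = (496+296)/(738+488) = 792/1226 = 0.64600.
SE = √(p̂(1−p̂)(1/n₁+1/n₂)) = √(0.64600·0.35400·0.00340419) = √(0.000778481) = 0.02790.
z = (0.67209 − 0.60656)/0.02790 = 0.06553/0.02790 = 2.349.
p-value = P(Z < 2.349) ≈ 0.9906.

z = 2.349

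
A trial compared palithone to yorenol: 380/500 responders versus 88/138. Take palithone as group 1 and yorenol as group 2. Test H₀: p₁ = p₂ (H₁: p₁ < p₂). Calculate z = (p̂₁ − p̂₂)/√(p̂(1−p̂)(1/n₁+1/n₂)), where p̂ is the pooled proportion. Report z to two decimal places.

z = 2.88

p̂₁ = 380/500 ≈ 0.7600, p̂₂ = 88/138 ≈ 0.6377.
Pooled p̂ = (380+88)/(500+138) = 468/638 = 0.7335.
SE = √(p̂(1−p̂)(1/n₁+1/n₂)) = √(0.7335·0.2665·0.00924638) = √(0.00180728) = 0.0425.
z = (0.7600 − 0.6377)/0.0425 = 0.1223/0.0425 = 2.88.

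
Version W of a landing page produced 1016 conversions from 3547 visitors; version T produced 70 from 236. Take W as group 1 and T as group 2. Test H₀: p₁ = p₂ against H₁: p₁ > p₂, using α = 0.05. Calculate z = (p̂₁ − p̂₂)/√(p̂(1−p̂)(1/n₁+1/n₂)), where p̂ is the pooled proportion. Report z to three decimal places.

z = -0.334

p̂₁ = 1016/3547 = 0.28644, p̂₂ = 70/236 = 0.29661.
Pooled p̂ = (1016+70)/(3547+236) = 1086/3783 = 0.28707.
SE = √(0.204662 × 0.00451922) = 0.03041.
z = (0.28644 − 0.29661)/0.03041 = -0.01017/0.03041 = -0.334.
p-value = P(Z > -0.334) ≈ 0.6310; since p > α = 0.05, fail to reject H₀.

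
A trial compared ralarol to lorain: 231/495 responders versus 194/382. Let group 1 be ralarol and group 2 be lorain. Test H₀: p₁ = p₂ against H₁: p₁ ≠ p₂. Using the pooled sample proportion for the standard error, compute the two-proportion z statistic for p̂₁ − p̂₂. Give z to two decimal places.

z = -1.21

p̂₁ = 231/495 ≈ 0.4667, p̂₂ = 194/382 ≈ 0.5079.
Pooled p̂ = (231+194)/(495+382) = 425/877 = 0.4846.
SE = √(0.249763 × 0.004638) = 0.0340.
z = (0.4667 − 0.5079)/0.0340 = -0.0412/0.0340 = -1.21.
Two-sided p-value ≈ 2·Φ(−1.210) = 0.2262.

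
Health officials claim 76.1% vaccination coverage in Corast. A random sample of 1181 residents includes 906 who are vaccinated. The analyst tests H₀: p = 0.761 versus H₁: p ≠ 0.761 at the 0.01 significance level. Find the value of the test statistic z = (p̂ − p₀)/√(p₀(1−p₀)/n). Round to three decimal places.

z = 0.495

p̂ = 906/1181 = 0.767146.
Standard error under H₀: √(0.761×0.239/1181) = 0.012410.
z = (0.767146 − 0.761)/0.012410 = 0.006146/0.012410 = 0.495.
p-value = 2·P(Z > 0.495) ≈ 0.6204; since p > α = 0.01, fail to reject H₀.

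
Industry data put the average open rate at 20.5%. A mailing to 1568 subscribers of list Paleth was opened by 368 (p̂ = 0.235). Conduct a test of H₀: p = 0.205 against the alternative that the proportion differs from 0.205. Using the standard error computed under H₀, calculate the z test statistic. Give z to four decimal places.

z = 2.9126

p̂ = 368/1568 = 0.234694.
Standard error under H₀: √(0.205×0.795/1568) = 0.010195.
z = (0.234694 − 0.205)/0.010195 = 0.029694/0.010195 = 2.9126.
p-value = 2·P(Z > 2.913) ≈ 0.0036.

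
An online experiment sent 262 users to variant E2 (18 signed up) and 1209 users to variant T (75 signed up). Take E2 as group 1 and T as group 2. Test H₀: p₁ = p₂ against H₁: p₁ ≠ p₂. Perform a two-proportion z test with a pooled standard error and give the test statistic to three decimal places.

p̂₁ = 18/262 = 0.06870, p̂₂ = 75/1209 = 0.06203.
Pooled p̂ = (18+75)/(262+1209) = 93/1471 = 0.06322.
SE = √(p̂(1−p̂)(1/n₁+1/n₂)) = √(0.06322·0.93678·0.00464392) = √(0.000275037) = 0.01658.
z = (0.06870 − 0.06203)/0.01658 = 0.00667/0.01658 = 0.402.

z = 0.402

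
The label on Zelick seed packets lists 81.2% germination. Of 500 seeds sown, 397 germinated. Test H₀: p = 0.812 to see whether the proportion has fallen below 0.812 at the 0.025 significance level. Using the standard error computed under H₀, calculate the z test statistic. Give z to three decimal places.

p̂ = 397/500 ≈ 0.79400.
SE = √(p₀(1−p₀)/n) = √(0.15266/500) = 0.01747.
z = (0.79400 − 0.812)/0.01747 = -0.01800/0.01747 = -1.030.
p-value = P(Z < -1.030) ≈ 0.1515; since p > α = 0.025, fail to reject H₀.

z = -1.030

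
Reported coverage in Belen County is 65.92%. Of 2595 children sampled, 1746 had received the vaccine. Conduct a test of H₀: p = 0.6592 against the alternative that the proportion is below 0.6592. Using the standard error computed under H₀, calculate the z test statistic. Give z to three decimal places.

z = 1.465

p̂ = 1746/2595 = 0.672832.
Under H₀, SE = √(0.6592·0.3408/2595) = √(8.65724e-05) = 0.009304.
z = (0.672832 − 0.6592)/0.009304 = 0.013632/0.009304 = 1.465.
p-value = P(Z < 1.465) ≈ 0.9286.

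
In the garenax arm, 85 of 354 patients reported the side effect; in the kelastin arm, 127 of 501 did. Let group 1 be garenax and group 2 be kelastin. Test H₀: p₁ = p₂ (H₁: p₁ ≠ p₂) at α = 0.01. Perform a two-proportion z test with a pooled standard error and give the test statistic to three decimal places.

z = -0.446

p̂₁ = 85/354 ≈ 0.24011, p̂₂ = 127/501 ≈ 0.25349.
Pooled p̂ = (85+127)/(354+501) = 212/855 = 0.24795.
SE = √(0.186472 × 0.00482087) = 0.02998.
z = (0.24011 − 0.25349)/0.02998 = -0.01338/0.02998 = -0.446.
Two-sided p-value ≈ 2·Φ(−0.446) = 0.6554, so at α = 0.01 we fail to reject H₀.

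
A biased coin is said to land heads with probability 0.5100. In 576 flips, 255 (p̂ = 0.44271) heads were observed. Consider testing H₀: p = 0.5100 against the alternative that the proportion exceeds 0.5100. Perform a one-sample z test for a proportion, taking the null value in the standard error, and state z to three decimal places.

z = -3.231

p̂ = 255/576 = 0.442708.
SE = √(p₀(1−p₀)/n) = √(0.2499/576) = 0.020829.
z = (0.442708 − 0.51)/0.020829 = -0.067292/0.020829 = -3.231.
p-value = P(Z > -3.231) ≈ 0.9994.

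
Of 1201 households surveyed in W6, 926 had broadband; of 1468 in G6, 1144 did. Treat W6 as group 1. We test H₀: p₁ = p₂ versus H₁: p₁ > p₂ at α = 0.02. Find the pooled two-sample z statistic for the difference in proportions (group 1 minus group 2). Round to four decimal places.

z = -0.5093

p̂₁ = 926/1201 = 0.771024, p̂₂ = 1144/1468 = 0.779292.
Pooled p̂ = (926+1144)/(1201+1468) = 2070/2669 = 0.775571.
SE = √(p̂(1−p̂)(1/n₁+1/n₂)) = √(0.775571·0.224429·0.00151384) = √(0.000263499) = 0.016233.
z = (0.771024 − 0.779292)/0.016233 = -0.008268/0.016233 = -0.5093.
p-value = P(Z > -0.509) ≈ 0.6947; since p > α = 0.02, fail to reject H₀.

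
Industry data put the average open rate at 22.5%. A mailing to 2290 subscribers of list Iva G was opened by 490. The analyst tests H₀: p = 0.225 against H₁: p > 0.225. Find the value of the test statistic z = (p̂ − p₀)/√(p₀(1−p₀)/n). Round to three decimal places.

z = -1.264

p̂ = 490/2290 = 0.213974.
Standard error under H₀: √(0.225×0.775/2290) = 0.008726.
z = (0.213974 − 0.225)/0.008726 = -0.011026/0.008726 = -1.264.
p-value = P(Z > -1.264) ≈ 0.8968.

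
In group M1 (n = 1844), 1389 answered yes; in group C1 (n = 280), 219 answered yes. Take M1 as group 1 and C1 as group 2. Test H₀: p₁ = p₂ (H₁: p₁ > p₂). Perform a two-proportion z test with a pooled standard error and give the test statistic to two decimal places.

p̂₁ = 1389/1844 = 0.7533, p̂₂ = 219/280 = 0.7821.
Pooled p̂ = (1389+219)/(1844+280) = 1608/2124 = 0.7571.
SE = √(0.183919 × 0.00411373) = 0.0275.
z = (0.7533 − 0.7821)/0.0275 = -0.0288/0.0275 = -1.05.
p-value = P(Z > -1.050) ≈ 0.8532.

z = -1.05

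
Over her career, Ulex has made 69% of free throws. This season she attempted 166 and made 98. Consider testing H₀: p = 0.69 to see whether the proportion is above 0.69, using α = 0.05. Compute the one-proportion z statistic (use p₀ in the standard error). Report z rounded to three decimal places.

p̂ = 98/166 = 0.590361.
Under H₀, SE = √(0.69·0.31/166) = √(0.00128855) = 0.035896.
z = (0.590361 − 0.69)/0.035896 = -0.099639/0.035896 = -2.776.
p-value = P(Z > -2.776) ≈ 0.9972. With α = 0.05, fail to reject H₀.

z = -2.776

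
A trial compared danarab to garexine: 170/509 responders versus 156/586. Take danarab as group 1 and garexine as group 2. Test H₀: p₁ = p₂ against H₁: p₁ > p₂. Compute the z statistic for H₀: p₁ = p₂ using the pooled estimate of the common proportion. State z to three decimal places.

z = 2.446

p̂₁ = 170/509 ≈ 0.333988, p̂₂ = 156/586 ≈ 0.266212.
Pooled p̂ = (170+156)/(509+586) = 326/1095 = 0.297717.
SE = √(p̂(1−p̂)(1/n₁+1/n₂)) = √(0.297717·0.702283·0.00367112) = √(0.000767564) = 0.027705.
z = (0.333988 − 0.266212)/0.027705 = 0.067776/0.027705 = 2.446.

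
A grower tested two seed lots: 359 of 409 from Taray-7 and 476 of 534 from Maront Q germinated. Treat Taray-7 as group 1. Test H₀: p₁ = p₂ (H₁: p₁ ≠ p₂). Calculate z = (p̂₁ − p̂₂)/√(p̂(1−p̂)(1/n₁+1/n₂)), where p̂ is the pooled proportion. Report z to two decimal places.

z = -0.65

p̂₁ = 359/409 ≈ 0.8778, p̂₂ = 476/534 ≈ 0.8914.
Pooled p̂ = (359+476)/(409+534) = 835/943 = 0.8855.
SE = √(p̂(1−p̂)(1/n₁+1/n₂)) = √(0.8855·0.1145·0.00431765) = √(0.000437859) = 0.0209.
z = (0.8778 − 0.8914)/0.0209 = -0.0136/0.0209 = -0.65.
p-value = 2·P(Z > 0.652) ≈ 0.5146.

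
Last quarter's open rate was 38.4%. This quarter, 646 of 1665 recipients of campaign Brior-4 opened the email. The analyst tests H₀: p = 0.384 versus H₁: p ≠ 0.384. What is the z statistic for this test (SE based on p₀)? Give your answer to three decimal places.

p̂ = 646/1665 ≈ 0.38799.
Standard error under H₀: √(0.384×0.616/1665) = 0.01192.
z = (0.38799 − 0.384)/0.01192 = 0.00399/0.01192 = 0.335.

z = 0.335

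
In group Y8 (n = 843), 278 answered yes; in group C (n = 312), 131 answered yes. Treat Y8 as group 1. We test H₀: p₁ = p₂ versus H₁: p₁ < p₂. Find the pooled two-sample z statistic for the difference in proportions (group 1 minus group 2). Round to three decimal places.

z = -2.843

p̂₁ = 278/843 ≈ 0.32977, p̂₂ = 131/312 ≈ 0.41987.
Pooled p̂ = (278+131)/(843+312) = 409/1155 = 0.35411.
SE = √(p̂(1−p̂)(1/n₁+1/n₂)) = √(0.35411·0.64589·0.00439137) = √(0.00100438) = 0.03169.
z = (0.32977 − 0.41987)/0.03169 = -0.09010/0.03169 = -2.843.
p-value = P(Z < -2.843) ≈ 0.0022.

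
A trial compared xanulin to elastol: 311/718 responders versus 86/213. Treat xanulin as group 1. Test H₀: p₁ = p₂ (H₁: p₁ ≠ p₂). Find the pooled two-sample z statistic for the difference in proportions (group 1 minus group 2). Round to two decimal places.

z = 0.76

p̂₁ = 311/718 = 0.4331, p̂₂ = 86/213 = 0.4038.
Pooled p̂ = (311+86)/(718+213) = 397/931 = 0.4264.
SE = √(0.244586 × 0.00608759) = 0.0386.
z = (0.4331 − 0.4038)/0.0386 = 0.0293/0.0386 = 0.76.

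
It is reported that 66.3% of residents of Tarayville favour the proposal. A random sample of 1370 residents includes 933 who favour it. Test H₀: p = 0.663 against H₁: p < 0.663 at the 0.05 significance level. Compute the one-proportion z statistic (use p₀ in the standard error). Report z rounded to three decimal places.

p̂ = 933/1370 = 0.68102.
Standard error under H₀: √(0.663×0.337/1370) = 0.01277.
z = (0.68102 − 0.663)/0.01277 = 0.01802/0.01277 = 1.411.
p-value = P(Z < 1.411) ≈ 0.9209, so at α = 0.05 we fail to reject H₀.

z = 1.411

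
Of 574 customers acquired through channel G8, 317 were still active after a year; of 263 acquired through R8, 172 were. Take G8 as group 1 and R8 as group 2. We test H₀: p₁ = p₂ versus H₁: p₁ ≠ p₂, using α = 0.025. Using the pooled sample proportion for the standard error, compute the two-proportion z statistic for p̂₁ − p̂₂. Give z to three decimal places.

z = -2.772

p̂₁ = 317/574 ≈ 0.55226, p̂₂ = 172/263 ≈ 0.65399.
Pooled p̂ = (317+172)/(574+263) = 489/837 = 0.58423.
SE = √(0.242905 × 0.00554444) = 0.03670.
z = (0.55226 − 0.65399)/0.03670 = -0.10173/0.03670 = -2.772.
Two-sided p-value ≈ 2·Φ(−2.772) = 0.0056. With α = 0.025, reject H₀.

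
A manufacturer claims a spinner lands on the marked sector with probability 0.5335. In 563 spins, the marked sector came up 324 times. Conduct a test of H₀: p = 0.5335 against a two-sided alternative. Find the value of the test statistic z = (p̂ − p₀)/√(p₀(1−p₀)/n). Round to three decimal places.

p̂ = 324/563 = 0.57549.
Standard error under H₀: √(0.5335×0.4665/563) = 0.02103.
z = (0.57549 − 0.5335)/0.02103 = 0.04199/0.02103 = 1.997.

z = 1.997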